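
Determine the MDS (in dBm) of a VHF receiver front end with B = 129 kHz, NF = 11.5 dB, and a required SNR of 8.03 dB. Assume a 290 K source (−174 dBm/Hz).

Sensitivity = −174 + 10 log₁₀(B) + NF + SNR_min
= −174 + 51.11 + 11.5 + 8.03
= −103.36 dBm → −103.4 dBm

−103.4 dBm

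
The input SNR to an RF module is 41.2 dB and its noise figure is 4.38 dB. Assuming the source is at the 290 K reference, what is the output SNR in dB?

36.82 dB

By definition F = SNR_in/SNR_out, so in dB: SNR_out = SNR_in − NF
SNR_out = 41.2 − 4.38 = 36.82 dB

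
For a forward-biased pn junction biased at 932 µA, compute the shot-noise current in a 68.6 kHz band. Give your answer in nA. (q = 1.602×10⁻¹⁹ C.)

I_n = √(2qI·B)
2qI·B = 2 × 1.602×10⁻¹⁹ × 9.32×10⁻⁴ × 6.86×10⁴ = 2.05×10⁻¹⁷ A²
I_n = √(2.05×10⁻¹⁷) = 4.53×10⁻⁹ A = 4.53 nA

4.53 nA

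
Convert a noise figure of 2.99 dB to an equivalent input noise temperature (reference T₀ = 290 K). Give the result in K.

287 K

F = 10^(2.99/10) = 1.99067
T_e = (F − 1)·T₀ = (1.99067 − 1) × 290 = 287 K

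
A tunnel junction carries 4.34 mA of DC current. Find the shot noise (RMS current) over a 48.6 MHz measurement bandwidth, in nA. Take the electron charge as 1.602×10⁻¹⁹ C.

I_n = √(2qI·B)
2qI·B = 2 × 1.602×10⁻¹⁹ × 4.34×10⁻³ × 4.86×10⁷ = 6.76×10⁻¹⁴ A²
I_n = √(6.76×10⁻¹⁴) = 2.60×10⁻⁷ A = 260 nA

260 nA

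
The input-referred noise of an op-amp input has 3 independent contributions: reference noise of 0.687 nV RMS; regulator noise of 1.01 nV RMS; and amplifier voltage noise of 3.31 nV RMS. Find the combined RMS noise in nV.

3.53 nV

Uncorrelated sources add in power (mean-square): V_tot = √(ΣV_i²)
V_tot = √[(6.87×10⁻¹⁰)² + (1.01×10⁻⁹)² + (3.31×10⁻⁹)²] = 3.53×10⁻⁹ V = 3.53 nV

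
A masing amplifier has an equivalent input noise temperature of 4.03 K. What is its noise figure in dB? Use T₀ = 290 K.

0.060 dB

F = 1 + T_e/T₀ = 1 + 4.03/290 = 1.0139
NF = 10 log₁₀(1.0139) = 0.060 dB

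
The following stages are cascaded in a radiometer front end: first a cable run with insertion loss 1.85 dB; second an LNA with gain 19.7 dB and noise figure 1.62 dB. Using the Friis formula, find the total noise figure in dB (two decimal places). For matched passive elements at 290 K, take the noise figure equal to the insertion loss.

Convert to linear (a loss of L dB is a gain of −L dB): F_i = 10^(NF_i/10), G_i = 10^(G_i,dB/10)
  Stage 1: F_1 = 10^(1.85/10) = 1.531, G_1 = 10^(−1.85/10) = 0.6531
  Stage 2: F_2 = 10^(1.62/10) = 1.452, G_2 = 10^(19.7/10) = 93.33
Friis cascade:
  F = 1.531 + (1.452 − 1)/0.6531 = 2.223
NF = 10 log₁₀(2.223) = 3.47 dB

3.47 dB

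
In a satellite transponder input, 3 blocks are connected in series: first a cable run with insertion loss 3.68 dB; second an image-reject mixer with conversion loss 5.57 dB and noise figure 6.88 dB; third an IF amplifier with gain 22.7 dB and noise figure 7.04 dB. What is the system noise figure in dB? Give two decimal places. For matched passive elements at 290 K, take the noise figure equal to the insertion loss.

16.58 dB

Convert to linear (a loss of L dB is a gain of −L dB): F_i = 10^(NF_i/10), G_i = 10^(G_i,dB/10)
  Stage 1: F_1 = 10^(3.68/10) = 2.333, G_1 = 10^(−3.68/10) = 0.4285
  Stage 2: F_2 = 10^(6.88/10) = 4.875, G_2 = 10^(−5.57/10) = 0.2773
  Stage 3: F_3 = 10^(7.04/10) = 5.058, G_3 = 10^(22.7/10) = 186.2
Friis cascade:
  F = 2.333 + (4.875 − 1)/0.4285 + (5.058 − 1)/0.1189 = 45.52
NF = 10 log₁₀(45.52) = 16.58 dB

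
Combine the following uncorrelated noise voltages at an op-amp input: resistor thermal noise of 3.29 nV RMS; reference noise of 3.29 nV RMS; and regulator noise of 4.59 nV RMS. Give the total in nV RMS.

6.54 nV

Uncorrelated sources add in power (mean-square): V_tot = √(ΣV_i²)
V_tot = √[(3.29×10⁻⁹)² + (3.29×10⁻⁹)² + (4.59×10⁻⁹)²] = 6.54×10⁻⁹ V = 6.54 nV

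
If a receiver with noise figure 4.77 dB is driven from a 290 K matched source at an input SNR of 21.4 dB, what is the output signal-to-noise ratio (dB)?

16.63 dB

By definition F = SNR_in/SNR_out, so in dB: SNR_out = SNR_in − NF
SNR_out = 21.4 − 4.77 = 16.63 dB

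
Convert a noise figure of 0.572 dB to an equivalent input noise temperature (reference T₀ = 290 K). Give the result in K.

40.8 K

F = 10^(0.572/10) = 1.14078
T_e = (F − 1)·T₀ = (1.14078 − 1) × 290 = 40.8 K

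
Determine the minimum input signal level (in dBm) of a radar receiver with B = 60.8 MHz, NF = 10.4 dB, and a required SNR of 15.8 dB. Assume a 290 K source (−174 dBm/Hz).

Sensitivity = −174 + 10 log₁₀(B) + NF + SNR_min
= −174 + 77.84 + 10.4 + 15.8
= −69.96 dBm → −70.0 dBm

−70.0 dBm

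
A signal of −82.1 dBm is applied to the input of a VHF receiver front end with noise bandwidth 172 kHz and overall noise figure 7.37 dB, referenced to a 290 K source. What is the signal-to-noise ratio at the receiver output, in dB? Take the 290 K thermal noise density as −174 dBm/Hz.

32.2 dB

Noise floor: N = −174 + 10 log₁₀(B) + NF
10 log₁₀(1.72×10⁵) = 52.36 dB
N = −174 + 52.36 + 7.37 = −114.27 dBm
SNR = P_sig − N = −82.1 − (−114.27) = 32.17 dB → 32.2 dB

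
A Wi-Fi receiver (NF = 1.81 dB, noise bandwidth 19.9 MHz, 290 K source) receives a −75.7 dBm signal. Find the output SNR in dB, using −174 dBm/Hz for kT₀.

Noise floor: N = −174 + 10 log₁₀(B) + NF
10 log₁₀(1.99×10⁷) = 72.99 dB
N = −174 + 72.99 + 1.81 = −99.20 dBm
SNR = P_sig − N = −75.7 − (−99.20) = 23.50 dB → 23.5 dB

23.5 dB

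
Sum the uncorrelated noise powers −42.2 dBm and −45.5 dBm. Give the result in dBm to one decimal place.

−40.5 dBm

Convert to linear, add, convert back:
P₁ = 6.03×10⁻⁸ W, P₂ = 2.82×10⁻⁸ W
P_tot = 8.84×10⁻⁸ W → 10 log₁₀(P_tot / 10⁻³) = −40.5 dBm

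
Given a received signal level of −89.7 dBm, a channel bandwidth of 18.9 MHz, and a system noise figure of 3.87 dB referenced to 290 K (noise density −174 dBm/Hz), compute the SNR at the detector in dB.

7.7 dB

Noise floor: N = −174 + 10 log₁₀(B) + NF
10 log₁₀(1.89×10⁷) = 72.76 dB
N = −174 + 72.76 + 3.87 = −97.37 dBm
SNR = P_sig − N = −89.7 − (−97.37) = 7.67 dB → 7.7 dB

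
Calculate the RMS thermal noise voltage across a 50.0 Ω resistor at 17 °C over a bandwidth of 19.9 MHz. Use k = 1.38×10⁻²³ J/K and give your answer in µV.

T = 17 °C + 273.15 = 290.15 K
V_n = √(4kTRB)
4kTRB = 4 × 1.38×10⁻²³ × 290.15 × 5.00×10¹ × 1.99×10⁷ = 1.59×10⁻¹¹ V²
V_n = √(1.59×10⁻¹¹) = 3.99×10⁻⁶ V = 3.99 µV

3.99 µV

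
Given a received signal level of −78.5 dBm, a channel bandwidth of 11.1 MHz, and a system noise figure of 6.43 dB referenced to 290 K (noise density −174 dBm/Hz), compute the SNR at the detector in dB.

Noise floor: N = −174 + 10 log₁₀(B) + NF
10 log₁₀(1.11×10⁷) = 70.45 dB
N = −174 + 70.45 + 6.43 = −97.12 dBm
SNR = P_sig − N = −78.5 − (−97.12) = 18.62 dB → 18.6 dB

18.6 dB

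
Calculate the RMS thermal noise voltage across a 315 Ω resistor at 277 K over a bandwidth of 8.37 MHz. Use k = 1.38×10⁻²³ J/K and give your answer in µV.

6.35 µV

V_n = √(4kTRB)
4kTRB = 4 × 1.38×10⁻²³ × 277 × 3.15×10² × 8.37×10⁶ = 4.03×10⁻¹¹ V²
V_n = √(4.03×10⁻¹¹) = 6.35×10⁻⁶ V = 6.35 µV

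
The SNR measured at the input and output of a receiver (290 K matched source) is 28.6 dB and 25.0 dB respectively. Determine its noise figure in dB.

3.6 dB

NF (dB) = SNR_in(dB) − SNR_out(dB) when the source is at T₀
NF = 28.6 − 25.0 = 3.6 dB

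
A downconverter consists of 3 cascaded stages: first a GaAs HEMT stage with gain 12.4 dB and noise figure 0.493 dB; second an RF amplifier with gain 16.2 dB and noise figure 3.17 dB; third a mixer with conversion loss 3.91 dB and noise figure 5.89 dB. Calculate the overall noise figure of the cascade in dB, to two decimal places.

Convert to linear (a loss of L dB is a gain of −L dB): F_i = 10^(NF_i/10), G_i = 10^(G_i,dB/10)
  Stage 1: F_1 = 10^(0.493/10) = 1.120, G_1 = 10^(12.4/10) = 17.38
  Stage 2: F_2 = 10^(3.17/10) = 2.075, G_2 = 10^(16.2/10) = 41.69
  Stage 3: F_3 = 10^(5.89/10) = 3.882, G_3 = 10^(−3.91/10) = 0.4064
Friis cascade:
  F = 1.120 + (2.075 − 1)/17.38 + (3.882 − 1)/724.4 = 1.186
NF = 10 log₁₀(1.186) = 0.74 dB

0.74 dB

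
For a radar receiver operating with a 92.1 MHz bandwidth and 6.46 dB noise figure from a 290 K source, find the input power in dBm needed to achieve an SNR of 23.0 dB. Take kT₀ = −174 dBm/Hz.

Sensitivity = −174 + 10 log₁₀(B) + NF + SNR_min
= −174 + 79.64 + 6.46 + 23.0
= −64.90 dBm → −64.9 dBm

−64.9 dBm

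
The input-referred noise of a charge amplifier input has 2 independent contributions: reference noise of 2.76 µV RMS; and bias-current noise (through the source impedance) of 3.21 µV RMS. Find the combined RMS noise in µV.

4.23 µV

Uncorrelated sources add in power (mean-square): V_tot = √(ΣV_i²)
V_tot = √[(2.76×10⁻⁶)² + (3.21×10⁻⁶)²] = 4.23×10⁻⁶ V = 4.23 µV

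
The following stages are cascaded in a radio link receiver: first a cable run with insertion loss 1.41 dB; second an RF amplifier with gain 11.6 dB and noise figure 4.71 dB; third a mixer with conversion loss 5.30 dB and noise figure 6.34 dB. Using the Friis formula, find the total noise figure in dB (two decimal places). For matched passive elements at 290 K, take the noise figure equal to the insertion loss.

6.44 dB

Convert to linear (a loss of L dB is a gain of −L dB): F_i = 10^(NF_i/10), G_i = 10^(G_i,dB/10)
  Stage 1: F_1 = 10^(1.41/10) = 1.384, G_1 = 10^(−1.41/10) = 0.7228
  Stage 2: F_2 = 10^(4.71/10) = 2.958, G_2 = 10^(11.6/10) = 14.45
  Stage 3: F_3 = 10^(6.34/10) = 4.305, G_3 = 10^(−5.30/10) = 0.2951
Friis cascade:
  F = 1.384 + (2.958 − 1)/0.7228 + (4.305 − 1)/10.45 = 4.409
NF = 10 log₁₀(4.409) = 6.44 dB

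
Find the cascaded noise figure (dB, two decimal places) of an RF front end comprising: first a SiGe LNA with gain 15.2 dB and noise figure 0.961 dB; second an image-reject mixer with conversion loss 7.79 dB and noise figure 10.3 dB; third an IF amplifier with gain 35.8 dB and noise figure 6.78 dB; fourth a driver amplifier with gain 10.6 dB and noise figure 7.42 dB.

3.47 dB

Convert to linear (a loss of L dB is a gain of −L dB): F_i = 10^(NF_i/10), G_i = 10^(G_i,dB/10)
  Stage 1: F_1 = 10^(0.961/10) = 1.248, G_1 = 10^(15.2/10) = 33.11
  Stage 2: F_2 = 10^(10.3/10) = 10.72, G_2 = 10^(−7.79/10) = 0.1663
  Stage 3: F_3 = 10^(6.78/10) = 4.764, G_3 = 10^(35.8/10) = 3802
  Stage 4: F_4 = 10^(7.42/10) = 5.521, G_4 = 10^(10.6/10) = 11.48
Friis cascade:
  F = 1.248 + (10.72 − 1)/33.11 + (4.764 − 1)/5.508 + (5.521 − 1)/2.094×10⁴ = 2.225
NF = 10 log₁₀(2.225) = 3.47 dB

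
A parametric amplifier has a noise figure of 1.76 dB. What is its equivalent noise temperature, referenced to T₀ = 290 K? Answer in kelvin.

145 K

F = 10^(1.76/10) = 1.49968
T_e = (F − 1)·T₀ = (1.49968 − 1) × 290 = 145 K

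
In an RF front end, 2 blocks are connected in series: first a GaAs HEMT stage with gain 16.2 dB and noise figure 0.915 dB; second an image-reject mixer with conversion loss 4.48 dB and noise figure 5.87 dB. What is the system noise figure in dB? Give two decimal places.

Convert to linear (a loss of L dB is a gain of −L dB): F_i = 10^(NF_i/10), G_i = 10^(G_i,dB/10)
  Stage 1: F_1 = 10^(0.915/10) = 1.235, G_1 = 10^(16.2/10) = 41.69
  Stage 2: F_2 = 10^(5.87/10) = 3.864, G_2 = 10^(−4.48/10) = 0.3565
Friis cascade:
  F = 1.235 + (3.864 − 1)/41.69 = 1.303
NF = 10 log₁₀(1.303) = 1.15 dB

1.15 dB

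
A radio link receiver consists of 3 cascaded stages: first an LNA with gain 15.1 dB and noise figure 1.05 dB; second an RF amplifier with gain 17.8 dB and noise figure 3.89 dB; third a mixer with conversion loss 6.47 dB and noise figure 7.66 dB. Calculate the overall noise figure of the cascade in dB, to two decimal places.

Convert to linear (a loss of L dB is a gain of −L dB): F_i = 10^(NF_i/10), G_i = 10^(G_i,dB/10)
  Stage 1: F_1 = 10^(1.05/10) = 1.274, G_1 = 10^(15.1/10) = 32.36
  Stage 2: F_2 = 10^(3.89/10) = 2.449, G_2 = 10^(17.8/10) = 60.26
  Stage 3: F_3 = 10^(7.66/10) = 5.834, G_3 = 10^(−6.47/10) = 0.2254
Friis cascade:
  F = 1.274 + (2.449 − 1)/32.36 + (5.834 − 1)/1950 = 1.321
NF = 10 log₁₀(1.321) = 1.21 dB

1.21 dB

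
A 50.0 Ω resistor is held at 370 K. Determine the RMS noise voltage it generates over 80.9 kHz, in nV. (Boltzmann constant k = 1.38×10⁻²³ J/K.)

287 nV

V_n = √(4kTRB)
4kTRB = 4 × 1.38×10⁻²³ × 370 × 5.00×10¹ × 8.09×10⁴ = 8.26×10⁻¹⁴ V²
V_n = √(8.26×10⁻¹⁴) = 2.87×10⁻⁷ V = 287 nV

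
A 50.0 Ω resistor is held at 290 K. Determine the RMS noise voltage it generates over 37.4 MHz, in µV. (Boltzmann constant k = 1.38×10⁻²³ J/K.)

V_n = √(4kTRB)
4kTRB = 4 × 1.38×10⁻²³ × 290 × 5.00×10¹ × 3.74×10⁷ = 2.99×10⁻¹¹ V²
V_n = √(2.99×10⁻¹¹) = 5.47×10⁻⁶ V = 5.47 µV

5.47 µV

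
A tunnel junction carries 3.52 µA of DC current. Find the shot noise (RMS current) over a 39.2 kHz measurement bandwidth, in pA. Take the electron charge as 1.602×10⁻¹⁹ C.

210 pA

I_n = √(2qI·B)
2qI·B = 2 × 1.602×10⁻¹⁹ × 3.52×10⁻⁶ × 3.92×10⁴ = 4.42×10⁻²⁰ A²
I_n = √(4.42×10⁻²⁰) = 2.10×10⁻¹⁰ A = 210 pA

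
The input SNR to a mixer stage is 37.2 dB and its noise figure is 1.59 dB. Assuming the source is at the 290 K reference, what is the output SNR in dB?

By definition F = SNR_in/SNR_out, so in dB: SNR_out = SNR_in − NF
SNR_out = 37.2 − 1.59 = 35.61 dB

35.61 dB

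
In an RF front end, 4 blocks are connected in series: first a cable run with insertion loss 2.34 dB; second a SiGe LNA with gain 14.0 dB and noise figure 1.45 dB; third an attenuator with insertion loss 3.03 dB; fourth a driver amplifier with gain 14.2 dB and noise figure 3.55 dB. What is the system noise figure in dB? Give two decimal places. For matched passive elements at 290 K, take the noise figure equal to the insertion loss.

Convert to linear (a loss of L dB is a gain of −L dB): F_i = 10^(NF_i/10), G_i = 10^(G_i,dB/10)
  Stage 1: F_1 = 10^(2.34/10) = 1.714, G_1 = 10^(−2.34/10) = 0.5834
  Stage 2: F_2 = 10^(1.45/10) = 1.396, G_2 = 10^(14.0/10) = 25.12
  Stage 3: F_3 = 10^(3.03/10) = 2.009, G_3 = 10^(−3.03/10) = 0.4977
  Stage 4: F_4 = 10^(3.55/10) = 2.265, G_4 = 10^(14.2/10) = 26.30
Friis cascade:
  F = 1.714 + (1.396 − 1)/0.5834 + (2.009 − 1)/14.66 + (2.265 − 1)/7.295 = 2.636
NF = 10 log₁₀(2.636) = 4.21 dB

4.21 dB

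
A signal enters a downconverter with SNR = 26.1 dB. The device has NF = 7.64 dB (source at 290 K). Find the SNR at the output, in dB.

By definition F = SNR_in/SNR_out, so in dB: SNR_out = SNR_in − NF
SNR_out = 26.1 − 7.64 = 18.46 dB

18.46 dB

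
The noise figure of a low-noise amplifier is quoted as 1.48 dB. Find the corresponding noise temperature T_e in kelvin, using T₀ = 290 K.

F = 10^(1.48/10) = 1.40605
T_e = (F − 1)·T₀ = (1.40605 − 1) × 290 = 118 K

118 K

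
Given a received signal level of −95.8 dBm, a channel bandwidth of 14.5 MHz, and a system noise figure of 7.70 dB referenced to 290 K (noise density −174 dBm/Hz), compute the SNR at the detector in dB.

−1.1 dB

Noise floor: N = −174 + 10 log₁₀(B) + NF
10 log₁₀(1.45×10⁷) = 71.61 dB
N = −174 + 71.61 + 7.70 = −94.69 dBm
SNR = P_sig − N = −95.8 − (−94.69) = −1.11 dB → −1.1 dB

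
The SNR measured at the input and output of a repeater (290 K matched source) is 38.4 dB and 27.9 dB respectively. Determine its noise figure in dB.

NF (dB) = SNR_in(dB) − SNR_out(dB) when the source is at T₀
NF = 38.4 − 27.9 = 10.5 dB

10.5 dB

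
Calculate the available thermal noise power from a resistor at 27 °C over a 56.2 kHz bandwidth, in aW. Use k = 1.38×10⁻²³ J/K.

233 aW

T = 27 °C + 273.15 = 300.15 K
P_n = kTB = 1.38×10⁻²³ × 300.15 × 5.62×10⁴ = 2.33×10⁻¹⁶ W = 233 aW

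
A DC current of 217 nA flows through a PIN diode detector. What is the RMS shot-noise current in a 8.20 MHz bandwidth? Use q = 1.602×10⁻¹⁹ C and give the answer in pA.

755 pA

I_n = √(2qI·B)
2qI·B = 2 × 1.602×10⁻¹⁹ × 2.17×10⁻⁷ × 8.20×10⁶ = 5.70×10⁻¹⁹ A²
I_n = √(5.70×10⁻¹⁹) = 7.55×10⁻¹⁰ A = 755 pA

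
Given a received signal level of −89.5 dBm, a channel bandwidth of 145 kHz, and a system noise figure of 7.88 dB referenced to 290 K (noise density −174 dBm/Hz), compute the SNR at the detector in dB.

25.0 dB

Noise floor: N = −174 + 10 log₁₀(B) + NF
10 log₁₀(1.45×10⁵) = 51.61 dB
N = −174 + 51.61 + 7.88 = −114.51 dBm
SNR = P_sig − N = −89.5 − (−114.51) = 25.01 dB → 25.0 dB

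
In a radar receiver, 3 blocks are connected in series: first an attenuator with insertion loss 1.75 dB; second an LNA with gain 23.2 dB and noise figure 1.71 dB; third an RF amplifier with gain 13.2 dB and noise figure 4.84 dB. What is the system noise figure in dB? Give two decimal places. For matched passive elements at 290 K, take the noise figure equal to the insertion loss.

Convert to linear (a loss of L dB is a gain of −L dB): F_i = 10^(NF_i/10), G_i = 10^(G_i,dB/10)
  Stage 1: F_1 = 10^(1.75/10) = 1.496, G_1 = 10^(−1.75/10) = 0.6683
  Stage 2: F_2 = 10^(1.71/10) = 1.483, G_2 = 10^(23.2/10) = 208.9
  Stage 3: F_3 = 10^(4.84/10) = 3.048, G_3 = 10^(13.2/10) = 20.89
Friis cascade:
  F = 1.496 + (1.483 − 1)/0.6683 + (3.048 − 1)/139.6 = 2.233
NF = 10 log₁₀(2.233) = 3.49 dB

3.49 dB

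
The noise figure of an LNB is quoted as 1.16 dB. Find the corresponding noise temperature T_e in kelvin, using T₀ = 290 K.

F = 10^(1.16/10) = 1.30617
T_e = (F − 1)·T₀ = (1.30617 − 1) × 290 = 88.8 K

88.8 K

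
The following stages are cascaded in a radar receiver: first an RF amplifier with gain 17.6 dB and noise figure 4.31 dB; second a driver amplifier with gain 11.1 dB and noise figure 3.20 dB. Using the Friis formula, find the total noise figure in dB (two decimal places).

Convert to linear (a loss of L dB is a gain of −L dB): F_i = 10^(NF_i/10), G_i = 10^(G_i,dB/10)
  Stage 1: F_1 = 10^(4.31/10) = 2.698, G_1 = 10^(17.6/10) = 57.54
  Stage 2: F_2 = 10^(3.20/10) = 2.089, G_2 = 10^(11.1/10) = 12.88
Friis cascade:
  F = 2.698 + (2.089 − 1)/57.54 = 2.717
NF = 10 log₁₀(2.717) = 4.34 dB

4.34 dB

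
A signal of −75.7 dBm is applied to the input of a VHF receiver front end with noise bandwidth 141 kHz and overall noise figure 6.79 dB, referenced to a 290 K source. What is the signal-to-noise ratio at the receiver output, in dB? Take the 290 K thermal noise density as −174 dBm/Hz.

Noise floor: N = −174 + 10 log₁₀(B) + NF
10 log₁₀(1.41×10⁵) = 51.49 dB
N = −174 + 51.49 + 6.79 = −115.72 dBm
SNR = P_sig − N = −75.7 − (−115.72) = 40.02 dB → 40.0 dB

40.0 dB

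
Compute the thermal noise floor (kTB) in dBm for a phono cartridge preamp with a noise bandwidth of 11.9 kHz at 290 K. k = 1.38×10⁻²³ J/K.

−133.2 dBm

P_n = kTB = 1.38×10⁻²³ × 290 × 1.19×10⁴ = 4.76×10⁻¹⁷ W
In dBm: 10 log₁₀(4.76×10⁻¹⁷ / 10⁻³) = −133.2 dBm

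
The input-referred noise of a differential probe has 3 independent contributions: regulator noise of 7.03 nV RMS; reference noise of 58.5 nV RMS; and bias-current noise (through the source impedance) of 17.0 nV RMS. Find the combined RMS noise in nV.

Uncorrelated sources add in power (mean-square): V_tot = √(ΣV_i²)
V_tot = √[(7.03×10⁻⁹)² + (5.85×10⁻⁸)² + (1.70×10⁻⁸)²] = 6.13×10⁻⁸ V = 61.3 nV

61.3 nV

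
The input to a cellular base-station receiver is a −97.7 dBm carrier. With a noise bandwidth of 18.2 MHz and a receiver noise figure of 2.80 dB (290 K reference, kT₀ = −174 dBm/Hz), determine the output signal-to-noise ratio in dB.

0.9 dB

Noise floor: N = −174 + 10 log₁₀(B) + NF
10 log₁₀(1.82×10⁷) = 72.6 dB
N = −174 + 72.6 + 2.80 = −98.60 dBm
SNR = P_sig − N = −97.7 − (−98.60) = 0.90 dB → 0.9 dB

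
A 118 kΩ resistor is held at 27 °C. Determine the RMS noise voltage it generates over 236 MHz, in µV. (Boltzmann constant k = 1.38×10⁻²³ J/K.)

679 µV

T = 27 °C + 273.15 = 300.15 K
V_n = √(4kTRB)
4kTRB = 4 × 1.38×10⁻²³ × 300.15 × 1.18×10⁵ × 2.36×10⁸ = 4.61×10⁻⁷ V²
V_n = √(4.61×10⁻⁷) = 6.79×10⁻⁴ V = 679 µV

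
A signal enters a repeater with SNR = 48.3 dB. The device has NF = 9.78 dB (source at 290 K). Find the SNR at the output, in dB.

38.52 dB

By definition F = SNR_in/SNR_out, so in dB: SNR_out = SNR_in − NF
SNR_out = 48.3 − 9.78 = 38.52 dB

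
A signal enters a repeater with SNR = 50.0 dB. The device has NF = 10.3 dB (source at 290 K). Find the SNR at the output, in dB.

By definition F = SNR_in/SNR_out, so in dB: SNR_out = SNR_in − NF
SNR_out = 50.0 − 10.3 = 39.7 dB

39.7 dB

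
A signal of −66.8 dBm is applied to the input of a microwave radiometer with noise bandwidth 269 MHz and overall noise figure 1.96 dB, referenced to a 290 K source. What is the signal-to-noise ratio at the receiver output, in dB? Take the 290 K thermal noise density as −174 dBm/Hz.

Noise floor: N = −174 + 10 log₁₀(B) + NF
10 log₁₀(2.69×10⁸) = 84.3 dB
N = −174 + 84.3 + 1.96 = −87.74 dBm
SNR = P_sig − N = −66.8 − (−87.74) = 20.94 dB → 20.9 dB

20.9 dB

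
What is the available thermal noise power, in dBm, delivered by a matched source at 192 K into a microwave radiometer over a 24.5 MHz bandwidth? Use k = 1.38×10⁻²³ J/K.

−101.9 dBm

P_n = kTB = 1.38×10⁻²³ × 192 × 2.45×10⁷ = 6.49×10⁻¹⁴ W
In dBm: 10 log₁₀(6.49×10⁻¹⁴ / 10⁻³) = −101.9 dBm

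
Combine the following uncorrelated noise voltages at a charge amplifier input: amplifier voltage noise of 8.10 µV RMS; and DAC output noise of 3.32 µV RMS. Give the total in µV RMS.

Uncorrelated sources add in power (mean-square): V_tot = √(ΣV_i²)
V_tot = √[(8.10×10⁻⁶)² + (3.32×10⁻⁶)²] = 8.75×10⁻⁶ V = 8.75 µV

8.75 µV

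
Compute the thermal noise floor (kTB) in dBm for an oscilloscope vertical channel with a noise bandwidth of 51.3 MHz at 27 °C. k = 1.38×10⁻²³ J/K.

−96.7 dBm

T = 27 °C + 273.15 = 300.15 K
P_n = kTB = 1.38×10⁻²³ × 300.15 × 5.13×10⁷ = 2.12×10⁻¹³ W
In dBm: 10 log₁₀(2.12×10⁻¹³ / 10⁻³) = −96.7 dBm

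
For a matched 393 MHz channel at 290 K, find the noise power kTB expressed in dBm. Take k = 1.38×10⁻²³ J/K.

−88.0 dBm

P_n = kTB = 1.38×10⁻²³ × 290 × 3.93×10⁸ = 1.57×10⁻¹² W
In dBm: 10 log₁₀(1.57×10⁻¹² / 10⁻³) = −88.0 dBm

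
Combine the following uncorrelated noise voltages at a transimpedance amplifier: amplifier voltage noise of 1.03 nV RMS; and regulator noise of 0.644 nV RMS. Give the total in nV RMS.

Uncorrelated sources add in power (mean-square): V_tot = √(ΣV_i²)
V_tot = √[(1.03×10⁻⁹)² + (6.44×10⁻¹⁰)²] = 1.21×10⁻⁹ V = 1.21 nV

1.21 nV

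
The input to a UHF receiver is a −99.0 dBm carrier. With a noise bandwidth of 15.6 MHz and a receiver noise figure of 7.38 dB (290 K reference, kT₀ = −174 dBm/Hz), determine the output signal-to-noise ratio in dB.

−4.3 dB

Noise floor: N = −174 + 10 log₁₀(B) + NF
10 log₁₀(1.56×10⁷) = 71.93 dB
N = −174 + 71.93 + 7.38 = −94.69 dBm
SNR = P_sig − N = −99.0 − (−94.69) = −4.31 dB → −4.3 dB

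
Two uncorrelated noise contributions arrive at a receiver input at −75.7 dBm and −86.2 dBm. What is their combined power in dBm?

Convert to linear, add, convert back:
P₁ = 2.69×10⁻¹¹ W, P₂ = 2.40×10⁻¹² W
P_tot = 2.93×10⁻¹¹ W → 10 log₁₀(P_tot / 10⁻³) = −75.3 dBm

−75.3 dBm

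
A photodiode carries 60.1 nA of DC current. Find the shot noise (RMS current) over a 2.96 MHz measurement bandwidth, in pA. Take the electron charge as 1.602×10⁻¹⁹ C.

239 pA

I_n = √(2qI·B)
2qI·B = 2 × 1.602×10⁻¹⁹ × 6.01×10⁻⁸ × 2.96×10⁶ = 5.70×10⁻²⁰ A²
I_n = √(5.70×10⁻²⁰) = 2.39×10⁻¹⁰ A = 239 pA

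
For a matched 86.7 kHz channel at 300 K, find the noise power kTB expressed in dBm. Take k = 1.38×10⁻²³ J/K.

−124.4 dBm

P_n = kTB = 1.38×10⁻²³ × 300 × 8.67×10⁴ = 3.59×10⁻¹⁶ W
In dBm: 10 log₁₀(3.59×10⁻¹⁶ / 10⁻³) = −124.4 dBm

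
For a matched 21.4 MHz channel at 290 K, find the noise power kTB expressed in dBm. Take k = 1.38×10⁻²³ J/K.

P_n = kTB = 1.38×10⁻²³ × 290 × 2.14×10⁷ = 8.56×10⁻¹⁴ W
In dBm: 10 log₁₀(8.56×10⁻¹⁴ / 10⁻³) = −100.7 dBm

−100.7 dBm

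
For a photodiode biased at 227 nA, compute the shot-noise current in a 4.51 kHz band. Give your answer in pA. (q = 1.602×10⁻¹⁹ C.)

I_n = √(2qI·B)
2qI·B = 2 × 1.602×10⁻¹⁹ × 2.27×10⁻⁷ × 4.51×10³ = 3.28×10⁻²² A²
I_n = √(3.28×10⁻²²) = 1.81×10⁻¹¹ A = 18.1 pA

18.1 pA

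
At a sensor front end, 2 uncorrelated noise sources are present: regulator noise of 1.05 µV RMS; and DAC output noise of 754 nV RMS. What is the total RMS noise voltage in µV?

1.29 µV

Uncorrelated sources add in power (mean-square): V_tot = √(ΣV_i²)
V_tot = √[(1.05×10⁻⁶)² + (7.54×10⁻⁷)²] = 1.29×10⁻⁶ V = 1.29 µV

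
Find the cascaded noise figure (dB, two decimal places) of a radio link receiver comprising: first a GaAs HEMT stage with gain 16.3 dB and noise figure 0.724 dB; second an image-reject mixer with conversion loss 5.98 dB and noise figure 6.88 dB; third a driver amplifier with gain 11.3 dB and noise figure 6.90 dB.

Convert to linear (a loss of L dB is a gain of −L dB): F_i = 10^(NF_i/10), G_i = 10^(G_i,dB/10)
  Stage 1: F_1 = 10^(0.724/10) = 1.181, G_1 = 10^(16.3/10) = 42.66
  Stage 2: F_2 = 10^(6.88/10) = 4.875, G_2 = 10^(−5.98/10) = 0.2523
  Stage 3: F_3 = 10^(6.90/10) = 4.898, G_3 = 10^(11.3/10) = 13.49
Friis cascade:
  F = 1.181 + (4.875 − 1)/42.66 + (4.898 − 1)/10.76 = 1.634
NF = 10 log₁₀(1.634) = 2.13 dB

2.13 dB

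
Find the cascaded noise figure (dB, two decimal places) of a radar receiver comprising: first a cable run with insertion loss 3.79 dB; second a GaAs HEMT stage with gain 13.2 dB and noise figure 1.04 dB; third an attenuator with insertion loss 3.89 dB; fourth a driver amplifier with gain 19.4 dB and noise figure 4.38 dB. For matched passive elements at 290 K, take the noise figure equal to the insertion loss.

5.68 dB

Convert to linear (a loss of L dB is a gain of −L dB): F_i = 10^(NF_i/10), G_i = 10^(G_i,dB/10)
  Stage 1: F_1 = 10^(3.79/10) = 2.393, G_1 = 10^(−3.79/10) = 0.4178
  Stage 2: F_2 = 10^(1.04/10) = 1.271, G_2 = 10^(13.2/10) = 20.89
  Stage 3: F_3 = 10^(3.89/10) = 2.449, G_3 = 10^(−3.89/10) = 0.4083
  Stage 4: F_4 = 10^(4.38/10) = 2.742, G_4 = 10^(19.4/10) = 87.10
Friis cascade:
  F = 2.393 + (1.271 − 1)/0.4178 + (2.449 − 1)/8.730 + (2.742 − 1)/3.565 = 3.695
NF = 10 log₁₀(3.695) = 5.68 dB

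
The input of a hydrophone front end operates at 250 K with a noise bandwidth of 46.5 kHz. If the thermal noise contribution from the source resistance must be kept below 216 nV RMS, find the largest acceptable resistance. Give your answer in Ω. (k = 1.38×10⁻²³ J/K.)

72.7 Ω

Johnson–Nyquist: V_n = √(4kTRB) ⇒ R = V_n² / (4kTB)
4kTB = 4 × 1.38×10⁻²³ × 250 × 4.65×10⁴ = 6.42×10⁻¹⁶
R = (2.16×10⁻⁷)² / 6.42×10⁻¹⁶ = 7.27×10¹ Ω = 72.7 Ω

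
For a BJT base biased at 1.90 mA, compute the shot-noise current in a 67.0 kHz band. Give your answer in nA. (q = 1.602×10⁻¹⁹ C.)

I_n = √(2qI·B)
2qI·B = 2 × 1.602×10⁻¹⁹ × 1.90×10⁻³ × 6.70×10⁴ = 4.08×10⁻¹⁷ A²
I_n = √(4.08×10⁻¹⁷) = 6.39×10⁻⁹ A = 6.39 nA

6.39 nA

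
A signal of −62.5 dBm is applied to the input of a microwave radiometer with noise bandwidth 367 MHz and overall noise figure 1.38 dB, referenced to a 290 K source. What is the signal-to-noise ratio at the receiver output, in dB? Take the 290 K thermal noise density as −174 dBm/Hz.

Noise floor: N = −174 + 10 log₁₀(B) + NF
10 log₁₀(3.67×10⁸) = 85.65 dB
N = −174 + 85.65 + 1.38 = −86.97 dBm
SNR = P_sig − N = −62.5 − (−86.97) = 24.47 dB → 24.5 dB

24.5 dB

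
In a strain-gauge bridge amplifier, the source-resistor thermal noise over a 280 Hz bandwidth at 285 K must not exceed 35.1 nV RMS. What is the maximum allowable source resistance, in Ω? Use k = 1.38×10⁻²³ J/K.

Johnson–Nyquist: V_n = √(4kTRB) ⇒ R = V_n² / (4kTB)
4kTB = 4 × 1.38×10⁻²³ × 285 × 2.80×10² = 4.40×10⁻¹⁸
R = (3.51×10⁻⁸)² / 4.40×10⁻¹⁸ = 2.80×10² Ω = 280 Ω

280 Ω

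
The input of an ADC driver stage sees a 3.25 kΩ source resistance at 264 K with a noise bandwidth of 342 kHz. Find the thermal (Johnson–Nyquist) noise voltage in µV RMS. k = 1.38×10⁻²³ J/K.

V_n = √(4kTRB)
4kTRB = 4 × 1.38×10⁻²³ × 264 × 3.25×10³ × 3.42×10⁵ = 1.62×10⁻¹¹ V²
V_n = √(1.62×10⁻¹¹) = 4.02×10⁻⁶ V = 4.02 µV

4.02 µV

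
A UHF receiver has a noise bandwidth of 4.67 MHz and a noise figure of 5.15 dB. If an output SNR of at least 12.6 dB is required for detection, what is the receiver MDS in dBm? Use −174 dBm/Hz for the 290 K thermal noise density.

Sensitivity = −174 + 10 log₁₀(B) + NF + SNR_min
= −174 + 66.69 + 5.15 + 12.6
= −89.56 dBm → −89.6 dBm

−89.6 dBm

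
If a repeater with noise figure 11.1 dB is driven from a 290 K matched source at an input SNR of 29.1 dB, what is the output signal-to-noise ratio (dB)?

18.0 dB

By definition F = SNR_in/SNR_out, so in dB: SNR_out = SNR_in − NF
SNR_out = 29.1 − 11.1 = 18.0 dB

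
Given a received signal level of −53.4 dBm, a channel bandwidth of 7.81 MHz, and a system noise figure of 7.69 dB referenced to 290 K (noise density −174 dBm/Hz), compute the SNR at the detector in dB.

44.0 dB

Noise floor: N = −174 + 10 log₁₀(B) + NF
10 log₁₀(7.81×10⁶) = 68.93 dB
N = −174 + 68.93 + 7.69 = −97.38 dBm
SNR = P_sig − N = −53.4 − (−97.38) = 43.98 dB → 44.0 dB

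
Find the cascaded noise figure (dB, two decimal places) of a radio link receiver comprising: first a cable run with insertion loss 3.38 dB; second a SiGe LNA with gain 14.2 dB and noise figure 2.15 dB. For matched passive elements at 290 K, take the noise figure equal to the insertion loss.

5.53 dB

Convert to linear (a loss of L dB is a gain of −L dB): F_i = 10^(NF_i/10), G_i = 10^(G_i,dB/10)
  Stage 1: F_1 = 10^(3.38/10) = 2.178, G_1 = 10^(−3.38/10) = 0.4592
  Stage 2: F_2 = 10^(2.15/10) = 1.641, G_2 = 10^(14.2/10) = 26.30
Friis cascade:
  F = 2.178 + (1.641 − 1)/0.4592 = 3.573
NF = 10 log₁₀(3.573) = 5.53 dB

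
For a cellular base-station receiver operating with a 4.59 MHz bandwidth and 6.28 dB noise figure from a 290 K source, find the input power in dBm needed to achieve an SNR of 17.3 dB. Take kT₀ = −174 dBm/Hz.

−83.8 dBm

Sensitivity = −174 + 10 log₁₀(B) + NF + SNR_min
= −174 + 66.62 + 6.28 + 17.3
= −83.80 dBm → −83.8 dBm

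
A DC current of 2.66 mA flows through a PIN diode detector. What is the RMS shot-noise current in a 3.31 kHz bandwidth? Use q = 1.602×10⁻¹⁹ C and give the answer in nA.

1.68 nA

I_n = √(2qI·B)
2qI·B = 2 × 1.602×10⁻¹⁹ × 2.66×10⁻³ × 3.31×10³ = 2.82×10⁻¹⁸ A²
I_n = √(2.82×10⁻¹⁸) = 1.68×10⁻⁹ A = 1.68 nA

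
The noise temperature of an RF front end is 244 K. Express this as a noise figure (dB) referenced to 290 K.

2.65 dB

F = 1 + T_e/T₀ = 1 + 244/290 = 1.84138
NF = 10 log₁₀(1.84138) = 2.65 dB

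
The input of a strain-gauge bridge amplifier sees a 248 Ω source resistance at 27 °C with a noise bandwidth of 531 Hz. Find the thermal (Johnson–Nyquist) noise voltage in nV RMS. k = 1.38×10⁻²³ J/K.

T = 27 °C + 273.15 = 300.15 K
V_n = √(4kTRB)
4kTRB = 4 × 1.38×10⁻²³ × 300.15 × 2.48×10² × 5.31×10² = 2.18×10⁻¹⁵ V²
V_n = √(2.18×10⁻¹⁵) = 4.67×10⁻⁸ V = 46.7 nV

46.7 nV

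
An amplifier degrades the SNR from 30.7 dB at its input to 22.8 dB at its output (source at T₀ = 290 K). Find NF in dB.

7.9 dB

NF (dB) = SNR_in(dB) − SNR_out(dB) when the source is at T₀
NF = 30.7 − 22.8 = 7.9 dB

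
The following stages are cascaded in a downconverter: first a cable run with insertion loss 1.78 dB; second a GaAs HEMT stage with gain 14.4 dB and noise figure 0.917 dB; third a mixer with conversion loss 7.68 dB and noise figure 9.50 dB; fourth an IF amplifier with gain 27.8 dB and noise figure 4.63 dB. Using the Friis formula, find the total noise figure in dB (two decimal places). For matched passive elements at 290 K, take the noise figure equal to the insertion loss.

4.63 dB

Convert to linear (a loss of L dB is a gain of −L dB): F_i = 10^(NF_i/10), G_i = 10^(G_i,dB/10)
  Stage 1: F_1 = 10^(1.78/10) = 1.507, G_1 = 10^(−1.78/10) = 0.6637
  Stage 2: F_2 = 10^(0.917/10) = 1.235, G_2 = 10^(14.4/10) = 27.54
  Stage 3: F_3 = 10^(9.50/10) = 8.913, G_3 = 10^(−7.68/10) = 0.1706
  Stage 4: F_4 = 10^(4.63/10) = 2.904, G_4 = 10^(27.8/10) = 602.6
Friis cascade:
  F = 1.507 + (1.235 − 1)/0.6637 + (8.913 − 1)/18.28 + (2.904 − 1)/3.119 = 2.904
NF = 10 log₁₀(2.904) = 4.63 dB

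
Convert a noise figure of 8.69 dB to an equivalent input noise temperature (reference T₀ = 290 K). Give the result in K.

1855 K

F = 10^(8.69/10) = 7.39605
T_e = (F − 1)·T₀ = (7.39605 − 1) × 290 = 1855 K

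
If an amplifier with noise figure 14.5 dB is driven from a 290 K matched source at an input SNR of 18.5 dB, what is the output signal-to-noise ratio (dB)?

4.0 dB

By definition F = SNR_in/SNR_out, so in dB: SNR_out = SNR_in − NF
SNR_out = 18.5 − 14.5 = 4.0 dB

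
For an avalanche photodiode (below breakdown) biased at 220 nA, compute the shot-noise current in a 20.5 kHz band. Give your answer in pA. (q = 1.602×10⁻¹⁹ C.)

38.0 pA

I_n = √(2qI·B)
2qI·B = 2 × 1.602×10⁻¹⁹ × 2.20×10⁻⁷ × 2.05×10⁴ = 1.45×10⁻²¹ A²
I_n = √(1.45×10⁻²¹) = 3.80×10⁻¹¹ A = 38.0 pA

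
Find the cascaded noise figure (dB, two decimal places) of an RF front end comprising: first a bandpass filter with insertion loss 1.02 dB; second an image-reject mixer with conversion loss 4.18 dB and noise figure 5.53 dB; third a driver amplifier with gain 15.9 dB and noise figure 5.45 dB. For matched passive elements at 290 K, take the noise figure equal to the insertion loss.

Convert to linear (a loss of L dB is a gain of −L dB): F_i = 10^(NF_i/10), G_i = 10^(G_i,dB/10)
  Stage 1: F_1 = 10^(1.02/10) = 1.265, G_1 = 10^(−1.02/10) = 0.7907
  Stage 2: F_2 = 10^(5.53/10) = 3.573, G_2 = 10^(−4.18/10) = 0.3819
  Stage 3: F_3 = 10^(5.45/10) = 3.508, G_3 = 10^(15.9/10) = 38.90
Friis cascade:
  F = 1.265 + (3.573 − 1)/0.7907 + (3.508 − 1)/0.3020 = 12.82
NF = 10 log₁₀(12.82) = 11.08 dB

11.08 dB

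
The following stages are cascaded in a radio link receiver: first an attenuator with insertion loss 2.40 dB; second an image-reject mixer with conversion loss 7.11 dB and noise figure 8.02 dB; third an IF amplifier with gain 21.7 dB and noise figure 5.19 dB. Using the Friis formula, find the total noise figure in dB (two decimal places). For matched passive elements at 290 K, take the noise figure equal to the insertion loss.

Convert to linear (a loss of L dB is a gain of −L dB): F_i = 10^(NF_i/10), G_i = 10^(G_i,dB/10)
  Stage 1: F_1 = 10^(2.40/10) = 1.738, G_1 = 10^(−2.40/10) = 0.5754
  Stage 2: F_2 = 10^(8.02/10) = 6.339, G_2 = 10^(−7.11/10) = 0.1945
  Stage 3: F_3 = 10^(5.19/10) = 3.304, G_3 = 10^(21.7/10) = 147.9
Friis cascade:
  F = 1.738 + (6.339 − 1)/0.5754 + (3.304 − 1)/0.1119 = 31.59
NF = 10 log₁₀(31.59) = 15.00 dB

15.00 dB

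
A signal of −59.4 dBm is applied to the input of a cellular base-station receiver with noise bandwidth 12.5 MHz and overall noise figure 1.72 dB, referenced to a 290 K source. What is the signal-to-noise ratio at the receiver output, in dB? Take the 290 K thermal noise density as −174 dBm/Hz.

41.9 dB

Noise floor: N = −174 + 10 log₁₀(B) + NF
10 log₁₀(1.25×10⁷) = 70.97 dB
N = −174 + 70.97 + 1.72 = −101.31 dBm
SNR = P_sig − N = −59.4 − (−101.31) = 41.91 dB → 41.9 dB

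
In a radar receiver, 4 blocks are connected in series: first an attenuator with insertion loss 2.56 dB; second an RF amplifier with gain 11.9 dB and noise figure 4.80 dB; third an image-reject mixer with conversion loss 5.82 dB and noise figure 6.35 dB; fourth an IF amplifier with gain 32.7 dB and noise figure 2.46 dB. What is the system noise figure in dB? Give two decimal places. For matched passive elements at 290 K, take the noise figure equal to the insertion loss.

Convert to linear (a loss of L dB is a gain of −L dB): F_i = 10^(NF_i/10), G_i = 10^(G_i,dB/10)
  Stage 1: F_1 = 10^(2.56/10) = 1.803, G_1 = 10^(−2.56/10) = 0.5546
  Stage 2: F_2 = 10^(4.80/10) = 3.020, G_2 = 10^(11.9/10) = 15.49
  Stage 3: F_3 = 10^(6.35/10) = 4.315, G_3 = 10^(−5.82/10) = 0.2618
  Stage 4: F_4 = 10^(2.46/10) = 1.762, G_4 = 10^(32.7/10) = 1862
Friis cascade:
  F = 1.803 + (3.020 − 1)/0.5546 + (4.315 − 1)/8.590 + (1.762 − 1)/2.249 = 6.170
NF = 10 log₁₀(6.170) = 7.90 dB

7.90 dB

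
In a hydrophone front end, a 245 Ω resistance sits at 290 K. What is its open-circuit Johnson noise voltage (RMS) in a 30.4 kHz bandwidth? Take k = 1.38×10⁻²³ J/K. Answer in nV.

V_n = √(4kTRB)
4kTRB = 4 × 1.38×10⁻²³ × 290 × 2.45×10² × 3.04×10⁴ = 1.19×10⁻¹³ V²
V_n = √(1.19×10⁻¹³) = 3.45×10⁻⁷ V = 345 nV

345 nV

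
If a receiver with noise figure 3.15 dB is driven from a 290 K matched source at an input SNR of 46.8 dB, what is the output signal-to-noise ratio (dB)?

By definition F = SNR_in/SNR_out, so in dB: SNR_out = SNR_in − NF
SNR_out = 46.8 − 3.15 = 43.65 dB

43.65 dB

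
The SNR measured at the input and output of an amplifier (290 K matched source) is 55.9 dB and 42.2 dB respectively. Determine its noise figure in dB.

NF (dB) = SNR_in(dB) − SNR_out(dB) when the source is at T₀
NF = 55.9 − 42.2 = 13.7 dB

13.7 dB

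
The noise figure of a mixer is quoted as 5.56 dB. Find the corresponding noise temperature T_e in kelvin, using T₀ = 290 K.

753 K

F = 10^(5.56/10) = 3.59749
T_e = (F − 1)·T₀ = (3.59749 − 1) × 290 = 753 K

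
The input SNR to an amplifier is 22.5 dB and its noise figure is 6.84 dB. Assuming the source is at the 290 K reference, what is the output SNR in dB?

15.66 dB

By definition F = SNR_in/SNR_out, so in dB: SNR_out = SNR_in − NF
SNR_out = 22.5 − 6.84 = 15.66 dB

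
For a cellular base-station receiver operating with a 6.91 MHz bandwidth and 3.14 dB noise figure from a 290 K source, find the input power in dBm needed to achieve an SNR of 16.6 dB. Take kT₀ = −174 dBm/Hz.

Sensitivity = −174 + 10 log₁₀(B) + NF + SNR_min
= −174 + 68.39 + 3.14 + 16.6
= −85.87 dBm → −85.9 dBm

−85.9 dBm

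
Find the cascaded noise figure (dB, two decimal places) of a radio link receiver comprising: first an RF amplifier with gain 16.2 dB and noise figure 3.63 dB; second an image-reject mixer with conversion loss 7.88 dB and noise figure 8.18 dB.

Convert to linear (a loss of L dB is a gain of −L dB): F_i = 10^(NF_i/10), G_i = 10^(G_i,dB/10)
  Stage 1: F_1 = 10^(3.63/10) = 2.307, G_1 = 10^(16.2/10) = 41.69
  Stage 2: F_2 = 10^(8.18/10) = 6.577, G_2 = 10^(−7.88/10) = 0.1629
Friis cascade:
  F = 2.307 + (6.577 − 1)/41.69 = 2.441
NF = 10 log₁₀(2.441) = 3.87 dB

3.87 dB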